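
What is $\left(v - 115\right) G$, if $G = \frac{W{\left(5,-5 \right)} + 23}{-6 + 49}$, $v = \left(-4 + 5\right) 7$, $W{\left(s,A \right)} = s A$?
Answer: $\frac{216}{43} \approx 5.0233$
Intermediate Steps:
$W{\left(s,A \right)} = A s$
$v = 7$ ($v = 1 \cdot 7 = 7$)
$G = - \frac{2}{43}$ ($G = \frac{\left(-5\right) 5 + 23}{-6 + 49} = \frac{-25 + 23}{43} = \left(-2\right) \frac{1}{43} = - \frac{2}{43} \approx -0.046512$)
$\left(v - 115\right) G = \left(7 - 115\right) \left(- \frac{2}{43}\right) = \left(-108\right) \left(- \frac{2}{43}\right) = \frac{216}{43}$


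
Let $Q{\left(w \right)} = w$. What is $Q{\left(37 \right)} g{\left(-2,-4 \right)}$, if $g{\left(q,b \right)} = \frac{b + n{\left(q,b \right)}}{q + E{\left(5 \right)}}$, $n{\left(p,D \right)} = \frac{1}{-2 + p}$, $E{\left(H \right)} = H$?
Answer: $- \frac{629}{12} \approx -52.417$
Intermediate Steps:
$g{\left(q,b \right)} = \frac{b + \frac{1}{-2 + q}}{5 + q}$ ($g{\left(q,b \right)} = \frac{b + \frac{1}{-2 + q}}{q + 5} = \frac{b + \frac{1}{-2 + q}}{5 + q}$)
$Q{\left(37 \right)} g{\left(-2,-4 \right)} = 37 \frac{1 - 4 \left(-2 - 2\right)}{\left(-2 - 2\right) \left(5 - 2\right)} = 37 \frac{1 - -16}{\left(-4\right) 3} = 37 \left(\left(- \frac{1}{4}\right) \frac{1}{3} \left(1 + 16\right)\right) = 37 \left(\left(- \frac{1}{4}\right) \frac{1}{3} \cdot 17\right) = 37 \left(- \frac{17}{12}\right) = - \frac{629}{12}$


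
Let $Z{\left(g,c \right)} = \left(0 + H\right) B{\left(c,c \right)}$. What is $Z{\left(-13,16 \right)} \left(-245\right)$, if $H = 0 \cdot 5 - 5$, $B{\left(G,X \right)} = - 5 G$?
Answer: $-98000$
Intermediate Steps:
$H = -5$ ($H = 0 - 5 = -5$)
$Z{\left(g,c \right)} = 25 c$ ($Z{\left(g,c \right)} = \left(0 - 5\right) \left(- 5 c\right) = - 5 \left(- 5 c\right) = 25 c$)
$Z{\left(-13,16 \right)} \left(-245\right) = 25 \cdot 16 \left(-245\right) = 400 \left(-245\right) = -98000$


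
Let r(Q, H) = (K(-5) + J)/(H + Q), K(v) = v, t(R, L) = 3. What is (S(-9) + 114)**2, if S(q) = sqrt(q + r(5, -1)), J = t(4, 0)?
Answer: (228 + I*sqrt(38))**2/4 ≈ 12987.0 + 702.74*I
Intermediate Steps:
J = 3
r(Q, H) = -2/(H + Q) (r(Q, H) = (-5 + 3)/(H + Q) = -2/(H + Q))
S(q) = sqrt(-1/2 + q) (S(q) = sqrt(q - 2/(-1 + 5)) = sqrt(q - 2/4) = sqrt(q - 2*1/4) = sqrt(q - 1/2) = sqrt(-1/2 + q))
(S(-9) + 114)**2 = (sqrt(-2 + 4*(-9))/2 + 114)**2 = (sqrt(-2 - 36)/2 + 114)**2 = (sqrt(-38)/2 + 114)**2 = ((I*sqrt(38))/2 + 114)**2 = (I*sqrt(38)/2 + 114)**2 = (114 + I*sqrt(38)/2)**2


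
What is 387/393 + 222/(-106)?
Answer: -7704/6943 ≈ -1.1096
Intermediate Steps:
387/393 + 222/(-106) = 387*(1/393) + 222*(-1/106) = 129/131 - 111/53 = -7704/6943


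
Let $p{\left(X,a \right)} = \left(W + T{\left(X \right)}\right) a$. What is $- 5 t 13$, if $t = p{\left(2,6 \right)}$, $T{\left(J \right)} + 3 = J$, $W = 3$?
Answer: $-780$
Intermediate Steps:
$T{\left(J \right)} = -3 + J$
$p{\left(X,a \right)} = X a$ ($p{\left(X,a \right)} = \left(3 + \left(-3 + X\right)\right) a = X a$)
$t = 12$ ($t = 2 \cdot 6 = 12$)
$- 5 t 13 = \left(-5\right) 12 \cdot 13 = \left(-60\right) 13 = -780$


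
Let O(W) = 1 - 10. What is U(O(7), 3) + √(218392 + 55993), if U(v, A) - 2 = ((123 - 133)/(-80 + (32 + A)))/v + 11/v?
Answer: 61/81 + √274385 ≈ 524.57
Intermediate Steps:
O(W) = -9
U(v, A) = 2 + 11/v - 10/(v*(-48 + A)) (U(v, A) = 2 + (((123 - 133)/(-80 + (32 + A)))/v + 11/v) = 2 + ((-10/(-48 + A))/v + 11/v) = 2 + (-10/(v*(-48 + A)) + 11/v) = 2 + (11/v - 10/(v*(-48 + A))) = 2 + 11/v - 10/(v*(-48 + A)))
U(O(7), 3) + √(218392 + 55993) = (-538 - 96*(-9) + 11*3 + 2*3*(-9))/((-9)*(-48 + 3)) + √(218392 + 55993) = -⅑*(-538 + 864 + 33 - 54)/(-45) + √274385 = -⅑*(-1/45)*305 + √274385 = 61/81 + √274385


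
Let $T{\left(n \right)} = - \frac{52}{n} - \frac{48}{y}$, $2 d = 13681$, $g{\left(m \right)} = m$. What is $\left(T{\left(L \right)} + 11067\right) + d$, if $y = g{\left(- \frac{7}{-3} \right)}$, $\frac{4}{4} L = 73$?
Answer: $\frac{18279713}{1022} \approx 17886.0$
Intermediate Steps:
$L = 73$
$y = \frac{7}{3}$ ($y = - \frac{7}{-3} = \left(-7\right) \left(- \frac{1}{3}\right) = \frac{7}{3} \approx 2.3333$)
$d = \frac{13681}{2}$ ($d = \frac{1}{2} \cdot 13681 = \frac{13681}{2} \approx 6840.5$)
$T{\left(n \right)} = - \frac{144}{7} - \frac{52}{n}$ ($T{\left(n \right)} = - \frac{52}{n} - \frac{48}{\frac{7}{3}} = - \frac{52}{n} - \frac{144}{7} = - \frac{144}{7} - \frac{52}{n}$)
$\left(T{\left(L \right)} + 11067\right) + d = \left(\left(- \frac{144}{7} - \frac{52}{73}\right) + 11067\right) + \frac{13681}{2} = \left(- \frac{10876}{511} + 11067\right) + \frac{13681}{2} = \frac{5644361}{511} + \frac{13681}{2} = \frac{18279713}{1022}$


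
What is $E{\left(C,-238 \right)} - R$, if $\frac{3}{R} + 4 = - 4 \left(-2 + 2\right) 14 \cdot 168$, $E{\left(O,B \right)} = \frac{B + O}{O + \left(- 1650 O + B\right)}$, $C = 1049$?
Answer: $\frac{5186873}{6920156} \approx 0.74953$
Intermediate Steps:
$E{\left(O,B \right)} = \frac{B + O}{B - 1649 O}$ ($E{\left(O,B \right)} = \frac{B + O}{O + \left(B - 1650 O\right)} = \frac{B + O}{B - 1649 O}$)
$R = - \frac{3}{4}$ ($R = \frac{3}{-4 + - 4 \left(-2 + 2\right) 14 \cdot 168} = \frac{3}{-4 + \left(-4\right) 0 \cdot 14 \cdot 168} = \frac{3}{-4 + 0 \cdot 14 \cdot 168} = \frac{3}{-4 + 0 \cdot 168} = \frac{3}{-4 + 0} = \frac{3}{-4} = 3 \left(- \frac{1}{4}\right) = - \frac{3}{4} \approx -0.75$)
$E{\left(C,-238 \right)} - R = \frac{-238 + 1049}{-238 - 1729801} - - \frac{3}{4} = \frac{1}{-238 - 1729801} \cdot 811 + \frac{3}{4} = \frac{1}{-1730039} \cdot 811 + \frac{3}{4} = \left(- \frac{1}{1730039}\right) 811 + \frac{3}{4} = - \frac{811}{1730039} + \frac{3}{4} = \frac{5186873}{6920156}$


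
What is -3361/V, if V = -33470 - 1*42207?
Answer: 3361/75677 ≈ 0.044412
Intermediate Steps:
V = -75677 (V = -33470 - 42207 = -75677)
-3361/V = -3361/(-75677) = -3361*(-1/75677) = 3361/75677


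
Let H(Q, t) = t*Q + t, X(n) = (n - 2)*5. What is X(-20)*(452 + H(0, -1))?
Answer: -49610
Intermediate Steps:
X(n) = -10 + 5*n (X(n) = (-2 + n)*5 = -10 + 5*n)
H(Q, t) = t + Q*t (H(Q, t) = Q*t + t = t + Q*t)
X(-20)*(452 + H(0, -1)) = (-10 + 5*(-20))*(452 - (1 + 0)) = (-10 - 100)*(452 - 1*1) = -110*(452 - 1) = -110*451 = -49610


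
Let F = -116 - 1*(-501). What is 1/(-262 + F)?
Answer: 1/123 ≈ 0.0081301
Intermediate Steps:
F = 385 (F = -116 + 501 = 385)
1/(-262 + F) = 1/(-262 + 385) = 1/123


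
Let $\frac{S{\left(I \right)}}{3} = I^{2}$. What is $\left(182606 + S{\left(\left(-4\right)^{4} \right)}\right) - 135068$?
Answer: $244146$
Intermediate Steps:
$S{\left(I \right)} = 3 I^{2}$
$\left(182606 + S{\left(\left(-4\right)^{4} \right)}\right) - 135068 = \left(182606 + 3 \left(\left(-4\right)^{4}\right)^{2}\right) - 135068 = \left(182606 + 3 \cdot 256^{2}\right) - 135068 = \left(182606 + 3 \cdot 65536\right) - 135068 = \left(182606 + 196608\right) - 135068 = 379214 - 135068 = 244146$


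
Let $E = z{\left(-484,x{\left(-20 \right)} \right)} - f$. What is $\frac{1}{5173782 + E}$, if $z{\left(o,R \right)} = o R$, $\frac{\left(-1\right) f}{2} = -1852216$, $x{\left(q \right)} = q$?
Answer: $\frac{1}{1479030} \approx 6.7612 \cdot 10^{-7}$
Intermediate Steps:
$f = 3704432$ ($f = \left(-2\right) \left(-1852216\right) = 3704432$)
$z{\left(o,R \right)} = R o$
$E = -3694752$ ($E = \left(-20\right) \left(-484\right) - 3704432 = 9680 - 3704432 = -3694752$)
$\frac{1}{5173782 + E} = \frac{1}{5173782 - 3694752} = \frac{1}{1479030}$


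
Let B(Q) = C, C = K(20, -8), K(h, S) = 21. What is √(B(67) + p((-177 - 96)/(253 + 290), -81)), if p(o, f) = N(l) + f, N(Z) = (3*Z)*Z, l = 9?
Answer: √183 ≈ 13.528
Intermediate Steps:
C = 21
N(Z) = 3*Z²
B(Q) = 21
p(o, f) = 243 + f (p(o, f) = 3*9² + f = 3*81 + f = 243 + f)
√(B(67) + p((-177 - 96)/(253 + 290), -81)) = √(21 + (243 - 81)) = √(21 + 162) = √183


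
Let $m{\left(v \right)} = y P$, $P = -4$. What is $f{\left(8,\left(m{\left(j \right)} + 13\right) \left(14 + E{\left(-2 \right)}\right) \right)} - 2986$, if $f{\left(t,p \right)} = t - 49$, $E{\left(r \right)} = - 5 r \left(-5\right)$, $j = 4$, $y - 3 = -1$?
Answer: $-3027$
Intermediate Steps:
$y = 2$ ($y = 3 - 1 = 2$)
$E{\left(r \right)} = 25 r$
$m{\left(v \right)} = -8$ ($m{\left(v \right)} = 2 \left(-4\right) = -8$)
$f{\left(t,p \right)} = -49 + t$
$f{\left(8,\left(m{\left(j \right)} + 13\right) \left(14 + E{\left(-2 \right)}\right) \right)} - 2986 = \left(-49 + 8\right) - 2986 = -41 - 2986 = -3027$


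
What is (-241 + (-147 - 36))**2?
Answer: 179776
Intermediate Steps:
(-241 + (-147 - 36))**2 = (-241 - 183)**2 = (-424)**2 = 179776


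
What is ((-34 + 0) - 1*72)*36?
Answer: -3816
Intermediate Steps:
((-34 + 0) - 1*72)*36 = (-34 - 72)*36 = -106*36 = -3816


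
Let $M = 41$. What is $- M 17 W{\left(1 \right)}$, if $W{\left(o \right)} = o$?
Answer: $-697$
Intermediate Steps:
$- M 17 W{\left(1 \right)} = \left(-1\right) 41 \cdot 17 \cdot 1 = \left(-41\right) 17 \cdot 1 = \left(-697\right) 1 = -697$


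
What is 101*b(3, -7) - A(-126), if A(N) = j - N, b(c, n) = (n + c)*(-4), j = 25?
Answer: 1465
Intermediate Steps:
b(c, n) = -4*c - 4*n (b(c, n) = (c + n)*(-4) = -4*c - 4*n)
A(N) = 25 - N
101*b(3, -7) - A(-126) = 101*(-4*3 - 4*(-7)) - (25 - 1*(-126)) = 101*(-12 + 28) - (25 + 126) = 101*16 - 1*151 = 1616 - 151 = 1465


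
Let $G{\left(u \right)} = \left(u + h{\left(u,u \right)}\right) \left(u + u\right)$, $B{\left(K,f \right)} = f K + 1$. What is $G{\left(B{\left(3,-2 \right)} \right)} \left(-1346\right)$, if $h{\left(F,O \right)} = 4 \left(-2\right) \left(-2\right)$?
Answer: $148060$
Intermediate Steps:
$h{\left(F,O \right)} = 16$ ($h{\left(F,O \right)} = \left(-8\right) \left(-2\right) = 16$)
$B{\left(K,f \right)} = 1 + K f$ ($B{\left(K,f \right)} = K f + 1 = 1 + K f$)
$G{\left(u \right)} = 2 u \left(16 + u\right)$ ($G{\left(u \right)} = \left(u + 16\right) \left(u + u\right) = \left(16 + u\right) 2 u = 2 u \left(16 + u\right)$)
$G{\left(B{\left(3,-2 \right)} \right)} \left(-1346\right) = 2 \left(1 + 3 \left(-2\right)\right) \left(16 + \left(1 + 3 \left(-2\right)\right)\right) \left(-1346\right) = 2 \left(1 - 6\right) \left(16 + \left(1 - 6\right)\right) \left(-1346\right) = 2 \left(-5\right) \left(16 - 5\right) \left(-1346\right) = 2 \left(-5\right) 11 \left(-1346\right) = \left(-110\right) \left(-1346\right) = 148060$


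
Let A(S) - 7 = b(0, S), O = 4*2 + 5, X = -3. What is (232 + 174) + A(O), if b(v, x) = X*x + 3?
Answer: 377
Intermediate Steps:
b(v, x) = 3 - 3*x (b(v, x) = -3*x + 3 = 3 - 3*x)
O = 13 (O = 8 + 5 = 13)
A(S) = 10 - 3*S (A(S) = 7 + (3 - 3*S) = 10 - 3*S)
(232 + 174) + A(O) = (232 + 174) + (10 - 3*13) = 406 + (10 - 39) = 406 - 29 = 377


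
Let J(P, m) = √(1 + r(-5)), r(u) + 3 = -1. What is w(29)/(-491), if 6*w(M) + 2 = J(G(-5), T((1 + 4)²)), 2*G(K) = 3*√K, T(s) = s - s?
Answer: 1/1473 - I*√3/2946 ≈ 0.00067889 - 0.00058793*I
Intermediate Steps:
r(u) = -4 (r(u) = -3 - 1 = -4)
T(s) = 0
G(K) = 3*√K/2 (G(K) = (3*√K)/2 = 3*√K/2)
J(P, m) = I*√3 (J(P, m) = √(1 - 4) = √(-3) = I*√3)
w(M) = -⅓ + I*√3/6 (w(M) = -⅓ + (I*√3)/6 = -⅓ + I*√3/6)
w(29)/(-491) = (-⅓ + I*√3/6)/(-491) = (-⅓ + I*√3/6)*(-1/491) = 1/1473 - I*√3/2946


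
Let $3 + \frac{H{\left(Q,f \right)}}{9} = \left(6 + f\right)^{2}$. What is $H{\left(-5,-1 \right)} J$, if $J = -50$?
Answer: $-9900$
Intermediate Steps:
$H{\left(Q,f \right)} = -27 + 9 \left(6 + f\right)^{2}$
$H{\left(-5,-1 \right)} J = \left(-27 + 9 \left(6 - 1\right)^{2}\right) \left(-50\right) = \left(-27 + 9 \cdot 5^{2}\right) \left(-50\right) = \left(-27 + 9 \cdot 25\right) \left(-50\right) = \left(-27 + 225\right) \left(-50\right) = 198 \left(-50\right) = -9900$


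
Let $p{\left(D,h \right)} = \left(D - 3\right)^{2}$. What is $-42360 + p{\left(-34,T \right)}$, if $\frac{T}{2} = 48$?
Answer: $-40991$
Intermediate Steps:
$T = 96$ ($T = 2 \cdot 48 = 96$)
$p{\left(D,h \right)} = \left(-3 + D\right)^{2}$
$-42360 + p{\left(-34,T \right)} = -42360 + \left(-3 - 34\right)^{2} = -42360 + \left(-37\right)^{2} = -42360 + 1369 = -40991$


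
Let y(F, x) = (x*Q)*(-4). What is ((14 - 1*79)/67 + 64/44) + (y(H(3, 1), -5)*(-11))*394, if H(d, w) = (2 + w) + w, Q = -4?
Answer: 255532997/737 ≈ 3.4672e+5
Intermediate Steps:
H(d, w) = 2 + 2*w
y(F, x) = 16*x (y(F, x) = (x*(-4))*(-4) = -4*x*(-4) = 16*x)
((14 - 1*79)/67 + 64/44) + (y(H(3, 1), -5)*(-11))*394 = ((14 - 1*79)/67 + 64/44) + ((16*(-5))*(-11))*394 = ((14 - 79)*(1/67) + 64*(1/44)) - 80*(-11)*394 = (-65*1/67 + 16/11) + 880*394 = (-65/67 + 16/11) + 346720 = 357/737 + 346720 = 255532997/737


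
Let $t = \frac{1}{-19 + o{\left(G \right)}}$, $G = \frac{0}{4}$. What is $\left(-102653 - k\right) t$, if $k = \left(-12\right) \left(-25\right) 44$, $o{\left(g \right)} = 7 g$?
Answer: $\frac{115853}{19} \approx 6097.5$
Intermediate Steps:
$G = 0$ ($G = 0 \cdot \frac{1}{4} = 0$)
$t = - \frac{1}{19}$ ($t = \frac{1}{-19 + 7 \cdot 0} = \frac{1}{-19 + 0} = \frac{1}{-19} = - \frac{1}{19} \approx -0.052632$)
$k = 13200$ ($k = 300 \cdot 44 = 13200$)
$\left(-102653 - k\right) t = \left(-102653 - 13200\right) \left(- \frac{1}{19}\right) = \left(-115853\right) \left(- \frac{1}{19}\right) = \frac{115853}{19}$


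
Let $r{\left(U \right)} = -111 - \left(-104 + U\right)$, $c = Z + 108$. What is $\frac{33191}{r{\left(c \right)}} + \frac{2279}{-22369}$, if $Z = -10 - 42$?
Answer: $- \frac{742593056}{1409247} \approx -526.94$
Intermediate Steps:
$Z = -52$
$c = 56$ ($c = -52 + 108 = 56$)
$r{\left(U \right)} = -7 - U$
$\frac{33191}{r{\left(c \right)}} + \frac{2279}{-22369} = \frac{33191}{-7 - 56} + \frac{2279}{-22369} = \frac{33191}{-7 - 56} + 2279 \left(- \frac{1}{22369}\right) = \frac{33191}{-63} - \frac{2279}{22369} = 33191 \left(- \frac{1}{63}\right) - \frac{2279}{22369} = - \frac{33191}{63} - \frac{2279}{22369} = - \frac{742593056}{1409247}$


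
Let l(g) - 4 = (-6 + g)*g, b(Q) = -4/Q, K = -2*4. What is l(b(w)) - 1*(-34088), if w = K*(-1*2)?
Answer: 545497/16 ≈ 34094.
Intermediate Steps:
K = -8
w = 16 (w = -(-8)*2 = -8*(-2) = 16)
l(g) = 4 + g*(-6 + g) (l(g) = 4 + (-6 + g)*g = 4 + g*(-6 + g))
l(b(w)) - 1*(-34088) = (4 + (-4/16)**2 - (-24)/16) - 1*(-34088) = (4 + (-4*1/16)**2 - (-24)/16) + 34088 = (4 + (-1/4)**2 - 6*(-1/4)) + 34088 = (4 + 1/16 + 3/2) + 34088 = 89/16 + 34088 = 545497/16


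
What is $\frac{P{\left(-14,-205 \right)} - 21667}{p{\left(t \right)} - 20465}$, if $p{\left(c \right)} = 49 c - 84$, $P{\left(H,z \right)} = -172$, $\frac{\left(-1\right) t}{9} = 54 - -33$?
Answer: $\frac{21839}{58916} \approx 0.37068$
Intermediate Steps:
$t = -783$ ($t = - 9 \left(54 - -33\right) = - 9 \left(54 + 33\right) = \left(-9\right) 87 = -783$)
$p{\left(c \right)} = -84 + 49 c$
$\frac{P{\left(-14,-205 \right)} - 21667}{p{\left(t \right)} - 20465} = \frac{-172 - 21667}{\left(-84 + 49 \left(-783\right)\right) - 20465} = - \frac{21839}{\left(-84 - 38367\right) - 20465} = - \frac{21839}{-38451 - 20465} = - \frac{21839}{-58916} = \left(-21839\right) \left(- \frac{1}{58916}\right) = \frac{21839}{58916}$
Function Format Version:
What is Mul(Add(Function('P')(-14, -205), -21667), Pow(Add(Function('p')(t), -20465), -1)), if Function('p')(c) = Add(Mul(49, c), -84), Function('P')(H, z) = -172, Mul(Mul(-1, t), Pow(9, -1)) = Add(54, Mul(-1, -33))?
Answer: Rational(21839, 58916) ≈ 0.37068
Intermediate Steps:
t = -783 (t = Mul(-9, Add(54, Mul(-1, -33))) = Mul(-9, Add(54, 33)) = Mul(-9, 87) = -783)
Function('p')(c) = Add(-84, Mul(49, c))
Mul(Add(Function('P')(-14, -205), -21667), Pow(Add(Function('p')(t), -20465), -1)) = Mul(Add(-172, -21667), Pow(Add(Add(-84, Mul(49, -783)), -20465), -1)) = Mul(-21839, Pow(Add(Add(-84, -38367), -20465), -1)) = Mul(-21839, Pow(Add(-38451, -20465), -1)) = Mul(-21839, Pow(-58916, -1)) = Mul(-21839, Rational(-1, 58916)) = Rational(21839, 58916)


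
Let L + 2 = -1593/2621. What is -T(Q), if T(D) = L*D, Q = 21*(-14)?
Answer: -2009490/2621 ≈ -766.69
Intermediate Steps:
L = -6835/2621 (L = -2 - 1593/2621 = -6835/2621 ≈ -2.6078)
Q = -294
T(D) = -6835*D/2621
-T(Q) = -(-6835)*(-294)/2621 = -1*2009490/2621 = -2009490/2621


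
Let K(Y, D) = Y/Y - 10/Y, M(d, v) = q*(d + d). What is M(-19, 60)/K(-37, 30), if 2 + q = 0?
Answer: 2812/47 ≈ 59.830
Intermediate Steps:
q = -2 (q = -2 + 0 = -2)
M(d, v) = -4*d (M(d, v) = -2*(d + d) = -4*d)
K(Y, D) = 1 - 10/Y
M(-19, 60)/K(-37, 30) = (-4*(-19))/(((-10 - 37)/(-37))) = 76/((-1/37*(-47))) = 76/(47/37) = 76*(37/47) = 2812/47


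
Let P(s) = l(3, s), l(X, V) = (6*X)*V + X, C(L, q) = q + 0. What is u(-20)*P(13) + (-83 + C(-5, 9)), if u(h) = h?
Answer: -4814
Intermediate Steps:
C(L, q) = q
l(X, V) = X + 6*V*X (l(X, V) = 6*V*X + X = X + 6*V*X)
P(s) = 3 + 18*s (P(s) = 3*(1 + 6*s) = 3 + 18*s)
u(-20)*P(13) + (-83 + C(-5, 9)) = -20*(3 + 18*13) + (-83 + 9) = -20*(3 + 234) - 74 = -20*237 - 74 = -4740 - 74 = -4814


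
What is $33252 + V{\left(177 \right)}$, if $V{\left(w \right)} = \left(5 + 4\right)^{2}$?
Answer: $33333$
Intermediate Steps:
$V{\left(w \right)} = 81$ ($V{\left(w \right)} = 9^{2} = 81$)
$33252 + V{\left(177 \right)} = 33252 + 81 = 33333$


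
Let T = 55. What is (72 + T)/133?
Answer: 127/133 ≈ 0.95489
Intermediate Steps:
(72 + T)/133 = (72 + 55)/133 = (1/133)*127 = 127/133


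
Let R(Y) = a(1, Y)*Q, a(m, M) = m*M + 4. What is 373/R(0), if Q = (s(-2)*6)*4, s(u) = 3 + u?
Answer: 373/96 ≈ 3.8854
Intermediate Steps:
Q = 24 (Q = ((3 - 2)*6)*4 = (1*6)*4 = 6*4 = 24)
a(m, M) = 4 + M*m (a(m, M) = M*m + 4 = 4 + M*m)
R(Y) = 96 + 24*Y (R(Y) = (4 + Y*1)*24 = (4 + Y)*24 = 96 + 24*Y)
373/R(0) = 373/(96 + 24*0) = 373/(96 + 0) = 373/96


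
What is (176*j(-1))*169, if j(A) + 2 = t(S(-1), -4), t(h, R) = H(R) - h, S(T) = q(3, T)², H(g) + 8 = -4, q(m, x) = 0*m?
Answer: -416416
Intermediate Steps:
q(m, x) = 0
H(g) = -12 (H(g) = -8 - 4 = -12)
S(T) = 0 (S(T) = 0² = 0)
t(h, R) = -12 - h
j(A) = -14 (j(A) = -2 + (-12 - 1*0) = -2 + (-12 + 0) = -2 - 12 = -14)
(176*j(-1))*169 = (176*(-14))*169 = -2464*169 = -416416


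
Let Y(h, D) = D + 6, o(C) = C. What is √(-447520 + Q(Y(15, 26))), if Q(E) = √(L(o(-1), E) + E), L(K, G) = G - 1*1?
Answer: √(-447520 + 3*√7) ≈ 668.96*I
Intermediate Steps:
Y(h, D) = 6 + D
L(K, G) = -1 + G (L(K, G) = G - 1 = -1 + G)
Q(E) = √(-1 + 2*E) (Q(E) = √((-1 + E) + E) = √(-1 + 2*E))
√(-447520 + Q(Y(15, 26))) = √(-447520 + √(-1 + 2*(6 + 26))) = √(-447520 + √(-1 + 2*32)) = √(-447520 + √(-1 + 64)) = √(-447520 + √63) = √(-447520 + 3*√7)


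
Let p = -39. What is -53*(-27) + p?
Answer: 1392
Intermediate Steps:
-53*(-27) + p = -53*(-27) - 39 = 1431 - 39 = 1392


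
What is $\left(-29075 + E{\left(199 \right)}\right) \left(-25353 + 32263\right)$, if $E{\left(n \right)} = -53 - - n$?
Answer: $-199899390$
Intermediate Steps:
$E{\left(n \right)} = -53 + n$
$\left(-29075 + E{\left(199 \right)}\right) \left(-25353 + 32263\right) = \left(-29075 + \left(-53 + 199\right)\right) \left(-25353 + 32263\right) = \left(-29075 + 146\right) 6910 = \left(-28929\right) 6910 = -199899390$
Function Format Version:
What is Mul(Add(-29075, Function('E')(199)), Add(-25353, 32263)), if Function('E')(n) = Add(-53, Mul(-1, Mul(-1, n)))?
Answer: -199899390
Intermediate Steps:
Function('E')(n) = Add(-53, n)
Mul(Add(-29075, Function('E')(199)), Add(-25353, 32263)) = Mul(Add(-29075, Add(-53, 199)), Add(-25353, 32263)) = Mul(Add(-29075, 146), 6910) = Mul(-28929, 6910) = -199899390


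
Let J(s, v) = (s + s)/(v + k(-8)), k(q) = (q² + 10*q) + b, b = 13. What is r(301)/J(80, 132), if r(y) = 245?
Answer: 6321/32 ≈ 197.53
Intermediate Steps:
k(q) = 13 + q² + 10*q (k(q) = (q² + 10*q) + 13 = 13 + q² + 10*q)
J(s, v) = 2*s/(-3 + v) (J(s, v) = (s + s)/(v + (13 + (-8)² + 10*(-8))) = (2*s)/(v + (13 + 64 - 80)) = (2*s)/(v - 3) = (2*s)/(-3 + v) = 2*s/(-3 + v))
r(301)/J(80, 132) = 245/((2*80/(-3 + 132))) = 245/((2*80/129)) = 245/((2*80*(1/129))) = 245/(160/129) = 245*(129/160) = 6321/32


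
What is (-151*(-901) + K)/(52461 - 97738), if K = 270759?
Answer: -406810/45277 ≈ -8.9849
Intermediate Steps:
(-151*(-901) + K)/(52461 - 97738) = (-151*(-901) + 270759)/(52461 - 97738) = (136051 + 270759)/(-45277) = 406810*(-1/45277) = -406810/45277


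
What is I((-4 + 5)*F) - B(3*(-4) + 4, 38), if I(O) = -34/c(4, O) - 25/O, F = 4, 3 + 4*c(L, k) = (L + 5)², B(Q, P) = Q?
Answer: 1/156 ≈ 0.0064103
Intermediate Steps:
c(L, k) = -¾ + (5 + L)²/4 (c(L, k) = -¾ + (L + 5)²/4 = -¾ + (5 + L)²/4)
I(O) = -68/39 - 25/O (I(O) = -34/(-¾ + (5 + 4)²/4) - 25/O = -34/(-¾ + (¼)*9²) - 25/O = -34/(-¾ + (¼)*81) - 25/O = -34/(-¾ + 81/4) - 25/O = -34/39/2 - 25/O = -34*2/39 - 25/O = -68/39 - 25/O)
I((-4 + 5)*F) - B(3*(-4) + 4, 38) = (-68/39 - 25*1/(4*(-4 + 5))) - (3*(-4) + 4) = (-68/39 - 25/(1*4)) - (-12 + 4) = (-68/39 - 25/4) - 1*(-8) = (-68/39 - 25*¼) + 8 = (-68/39 - 25/4) + 8 = -1247/156 + 8 = 1/156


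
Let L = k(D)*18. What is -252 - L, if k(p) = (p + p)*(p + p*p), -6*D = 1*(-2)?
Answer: -772/3 ≈ -257.33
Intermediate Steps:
D = ⅓ (D = -(-2)/6 = -⅙*(-2) = ⅓ ≈ 0.33333)
k(p) = 2*p*(p + p²) (k(p) = (2*p)*(p + p²) = 2*p*(p + p²))
L = 16/3 (L = (2*(⅓)²*(1 + ⅓))*18 = (2*(⅑)*(4/3))*18 = (8/27)*18 = 16/3 ≈ 5.3333)
-252 - L = -252 - 1*16/3 = -252 - 16/3 = -772/3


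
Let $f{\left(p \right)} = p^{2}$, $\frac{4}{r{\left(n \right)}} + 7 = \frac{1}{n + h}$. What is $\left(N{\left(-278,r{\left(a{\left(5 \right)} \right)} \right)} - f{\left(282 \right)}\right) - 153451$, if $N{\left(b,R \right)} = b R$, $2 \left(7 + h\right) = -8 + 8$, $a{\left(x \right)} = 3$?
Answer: $- \frac{6751827}{29} \approx -2.3282 \cdot 10^{5}$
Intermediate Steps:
$h = -7$ ($h = -7 + \frac{-8 + 8}{2} = -7 + \frac{1}{2} \cdot 0 = -7 + 0 = -7$)
$r{\left(n \right)} = \frac{4}{-7 + \frac{1}{-7 + n}}$ ($r{\left(n \right)} = \frac{4}{-7 + \frac{1}{n - 7}} = \frac{4}{-7 + \frac{1}{-7 + n}}$)
$N{\left(b,R \right)} = R b$
$\left(N{\left(-278,r{\left(a{\left(5 \right)} \right)} \right)} - f{\left(282 \right)}\right) - 153451 = \left(\frac{4 \left(7 - 3\right)}{-50 + 7 \cdot 3} \left(-278\right) - 282^{2}\right) - 153451 = \left(\frac{4 \left(7 - 3\right)}{-50 + 21} \left(-278\right) - 79524\right) - 153451 = \left(4 \frac{1}{-29} \cdot 4 \left(-278\right) - 79524\right) - 153451 = \left(4 \left(- \frac{1}{29}\right) 4 \left(-278\right) - 79524\right) - 153451 = \left(\left(- \frac{16}{29}\right) \left(-278\right) - 79524\right) - 153451 = \left(\frac{4448}{29} - 79524\right) - 153451 = - \frac{2301748}{29} - 153451 = - \frac{6751827}{29}$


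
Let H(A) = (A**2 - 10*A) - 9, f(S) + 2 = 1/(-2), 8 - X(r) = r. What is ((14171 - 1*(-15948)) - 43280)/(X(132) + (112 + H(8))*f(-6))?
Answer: 26322/683 ≈ 38.539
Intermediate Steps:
X(r) = 8 - r
f(S) = -5/2 (f(S) = -2 + 1/(-2) = -2 - 1/2 = -5/2)
H(A) = -9 + A**2 - 10*A
((14171 - 1*(-15948)) - 43280)/(X(132) + (112 + H(8))*f(-6)) = ((14171 - 1*(-15948)) - 43280)/((8 - 1*132) + (112 + (-9 + 8**2 - 10*8))*(-5/2)) = ((14171 + 15948) - 43280)/((8 - 132) + (112 + (-9 + 64 - 80))*(-5/2)) = (30119 - 43280)/(-124 + (112 - 25)*(-5/2)) = -13161/(-124 + 87*(-5/2)) = -13161/(-124 - 435/2) = -13161/(-683/2) = -13161*(-2/683) = 26322/683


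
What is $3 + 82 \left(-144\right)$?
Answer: $-11805$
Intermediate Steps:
$3 + 82 \left(-144\right) = 3 - 11808 = -11805$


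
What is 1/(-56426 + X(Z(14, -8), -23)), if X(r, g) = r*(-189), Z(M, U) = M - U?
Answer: -1/60584 ≈ -1.6506e-5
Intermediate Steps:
X(r, g) = -189*r
1/(-56426 + X(Z(14, -8), -23)) = 1/(-56426 - 189*(14 - 1*(-8))) = 1/(-56426 - 189*(14 + 8)) = 1/(-56426 - 189*22) = 1/(-56426 - 4158) = 1/(-60584) = -1/60584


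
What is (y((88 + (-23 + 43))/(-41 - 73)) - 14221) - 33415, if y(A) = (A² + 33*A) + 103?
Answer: -17170375/361 ≈ -47563.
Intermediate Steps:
y(A) = 103 + A² + 33*A
(y((88 + (-23 + 43))/(-41 - 73)) - 14221) - 33415 = ((103 + ((88 + (-23 + 43))/(-41 - 73))² + 33*((88 + (-23 + 43))/(-41 - 73))) - 14221) - 33415 = ((103 + ((88 + 20)/(-114))² + 33*((88 + 20)/(-114))) - 14221) - 33415 = ((103 + (108*(-1/114))² + 33*(108*(-1/114))) - 14221) - 33415 = ((103 + (-18/19)² + 33*(-18/19)) - 14221) - 33415 = ((103 + 324/361 - 594/19) - 14221) - 33415 = (26221/361 - 14221) - 33415 = -5107560/361 - 33415 = -17170375/361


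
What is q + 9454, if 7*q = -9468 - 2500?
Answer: 54210/7 ≈ 7744.3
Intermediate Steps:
q = -11968/7 (q = (-9468 - 2500)/7 = (⅐)*(-11968) = -11968/7 ≈ -1709.7)
q + 9454 = -11968/7 + 9454 = 54210/7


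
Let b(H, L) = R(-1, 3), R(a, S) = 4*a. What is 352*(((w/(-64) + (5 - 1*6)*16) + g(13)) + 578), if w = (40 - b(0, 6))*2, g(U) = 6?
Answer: 199452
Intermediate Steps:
b(H, L) = -4 (b(H, L) = 4*(-1) = -4)
w = 88 (w = (40 - 1*(-4))*2 = (40 + 4)*2 = 44*2 = 88)
352*(((w/(-64) + (5 - 1*6)*16) + g(13)) + 578) = 352*(((88/(-64) + (5 - 1*6)*16) + 6) + 578) = 352*(((88*(-1/64) + (5 - 6)*16) + 6) + 578) = 352*(((-11/8 - 1*16) + 6) + 578) = 352*(((-11/8 - 16) + 6) + 578) = 352*((-139/8 + 6) + 578) = 352*(-91/8 + 578) = 352*(4533/8) = 199452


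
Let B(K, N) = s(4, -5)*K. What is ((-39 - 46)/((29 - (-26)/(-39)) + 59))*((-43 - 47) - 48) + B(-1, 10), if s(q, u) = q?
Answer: 17071/131 ≈ 130.31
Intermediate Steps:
B(K, N) = 4*K
((-39 - 46)/((29 - (-26)/(-39)) + 59))*((-43 - 47) - 48) + B(-1, 10) = ((-39 - 46)/((29 - (-26)/(-39)) + 59))*((-43 - 47) - 48) + 4*(-1) = (-85/((29 - (-26)*(-1)/39) + 59))*(-90 - 48) - 4 = -85/((29 - 1*⅔) + 59)*(-138) - 4 = -85/((29 - ⅔) + 59)*(-138) - 4 = -85/(85/3 + 59)*(-138) - 4 = -85/262/3*(-138) - 4 = -85*3/262*(-138) - 4 = -255/262*(-138) - 4 = 17595/131 - 4 = 17071/131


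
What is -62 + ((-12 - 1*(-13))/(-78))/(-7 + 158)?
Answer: -730237/11778 ≈ -62.000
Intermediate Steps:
-62 + ((-12 - 1*(-13))/(-78))/(-7 + 158) = -62 + ((-12 + 13)*(-1/78))/151 = -62 + (1*(-1/78))/151 = -62 + (1/151)*(-1/78) = -62 - 1/11778 = -730237/11778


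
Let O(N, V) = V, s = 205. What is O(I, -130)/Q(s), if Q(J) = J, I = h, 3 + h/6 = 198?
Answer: -26/41 ≈ -0.63415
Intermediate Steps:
h = 1170 (h = -18 + 6*198 = -18 + 1188 = 1170)
I = 1170
O(I, -130)/Q(s) = -130/205 = -130*1/205 = -26/41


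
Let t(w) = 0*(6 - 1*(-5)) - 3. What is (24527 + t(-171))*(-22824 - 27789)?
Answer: -1241233212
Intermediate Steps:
t(w) = -3 (t(w) = 0*(6 + 5) - 3 = 0*11 - 3 = 0 - 3 = -3)
(24527 + t(-171))*(-22824 - 27789) = (24527 - 3)*(-22824 - 27789) = 24524*(-50613) = -1241233212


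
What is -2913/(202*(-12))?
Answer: 971/808 ≈ 1.2017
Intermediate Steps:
-2913/(202*(-12)) = -2913/(-2424) = -2913*(-1/2424) = 971/808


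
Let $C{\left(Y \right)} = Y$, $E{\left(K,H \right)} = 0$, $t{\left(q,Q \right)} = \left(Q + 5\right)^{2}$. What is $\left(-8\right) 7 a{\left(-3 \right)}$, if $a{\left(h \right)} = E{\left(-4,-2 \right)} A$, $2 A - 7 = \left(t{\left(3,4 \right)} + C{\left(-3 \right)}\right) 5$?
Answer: $0$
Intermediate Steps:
$t{\left(q,Q \right)} = \left(5 + Q\right)^{2}$
$A = \frac{397}{2}$ ($A = \frac{7}{2} + \frac{\left(\left(5 + 4\right)^{2} - 3\right) 5}{2} = \frac{7}{2} + \frac{\left(9^{2} - 3\right) 5}{2} = \frac{7}{2} + \frac{\left(81 - 3\right) 5}{2} = \frac{7}{2} + \frac{78 \cdot 5}{2} = \frac{7}{2} + \frac{1}{2} \cdot 390 = \frac{7}{2} + 195 = \frac{397}{2} \approx 198.5$)
$a{\left(h \right)} = 0$ ($a{\left(h \right)} = 0 \cdot \frac{397}{2} = 0$)
$\left(-8\right) 7 a{\left(-3 \right)} = \left(-8\right) 7 \cdot 0 = \left(-56\right) 0 = 0$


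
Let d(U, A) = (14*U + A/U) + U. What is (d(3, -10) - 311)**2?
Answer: 652864/9 ≈ 72541.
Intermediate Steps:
d(U, A) = 15*U + A/U (d(U, A) = (14*U + A/U) + U = 15*U + A/U)
(d(3, -10) - 311)**2 = ((15*3 - 10/3) - 311)**2 = ((45 - 10*1/3) - 311)**2 = ((45 - 10/3) - 311)**2 = (125/3 - 311)**2 = (-808/3)**2 = 652864/9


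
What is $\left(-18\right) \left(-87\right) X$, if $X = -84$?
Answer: $-131544$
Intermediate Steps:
$\left(-18\right) \left(-87\right) X = \left(-18\right) \left(-87\right) \left(-84\right) = 1566 \left(-84\right) = -131544$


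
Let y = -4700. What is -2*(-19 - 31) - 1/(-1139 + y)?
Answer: 583901/5839 ≈ 100.00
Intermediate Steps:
-2*(-19 - 31) - 1/(-1139 + y) = -2*(-19 - 31) - 1/(-1139 - 4700) = -2*(-50) - 1/(-5839) = 100 - 1*(-1/5839) = 100 + 1/5839 = 583901/5839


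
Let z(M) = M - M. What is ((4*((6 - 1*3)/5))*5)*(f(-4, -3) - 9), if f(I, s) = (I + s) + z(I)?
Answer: -192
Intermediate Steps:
z(M) = 0
f(I, s) = I + s (f(I, s) = (I + s) + 0 = I + s)
((4*((6 - 1*3)/5))*5)*(f(-4, -3) - 9) = ((4*((6 - 1*3)/5))*5)*((-4 - 3) - 9) = ((4*((6 - 3)*(⅕)))*5)*(-7 - 9) = ((4*(3*(⅕)))*5)*(-16) = ((4*(⅗))*5)*(-16) = ((12/5)*5)*(-16) = 12*(-16) = -192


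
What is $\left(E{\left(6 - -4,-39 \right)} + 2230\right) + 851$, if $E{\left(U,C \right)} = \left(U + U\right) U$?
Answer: $3281$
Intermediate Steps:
$E{\left(U,C \right)} = 2 U^{2}$ ($E{\left(U,C \right)} = 2 U U = 2 U^{2}$)
$\left(E{\left(6 - -4,-39 \right)} + 2230\right) + 851 = \left(2 \left(6 - -4\right)^{2} + 2230\right) + 851 = \left(2 \left(6 + 4\right)^{2} + 2230\right) + 851 = \left(2 \cdot 10^{2} + 2230\right) + 851 = \left(2 \cdot 100 + 2230\right) + 851 = \left(200 + 2230\right) + 851 = 2430 + 851 = 3281$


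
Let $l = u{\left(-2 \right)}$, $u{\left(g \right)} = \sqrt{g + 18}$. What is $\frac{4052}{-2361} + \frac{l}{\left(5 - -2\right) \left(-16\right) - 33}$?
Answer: $- \frac{596984}{342345} \approx -1.7438$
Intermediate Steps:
$u{\left(g \right)} = \sqrt{18 + g}$
$l = 4$ ($l = \sqrt{18 - 2} = \sqrt{16} = 4$)
$\frac{4052}{-2361} + \frac{l}{\left(5 - -2\right) \left(-16\right) - 33} = \frac{4052}{-2361} + \frac{4}{\left(5 - -2\right) \left(-16\right) - 33} = 4052 \left(- \frac{1}{2361}\right) + \frac{4}{\left(5 + 2\right) \left(-16\right) - 33} = - \frac{4052}{2361} + \frac{4}{7 \left(-16\right) - 33} = - \frac{4052}{2361} + \frac{4}{-112 - 33} = - \frac{4052}{2361} + \frac{4}{-145} = - \frac{4052}{2361} + 4 \left(- \frac{1}{145}\right) = - \frac{4052}{2361} - \frac{4}{145} = - \frac{596984}{342345}$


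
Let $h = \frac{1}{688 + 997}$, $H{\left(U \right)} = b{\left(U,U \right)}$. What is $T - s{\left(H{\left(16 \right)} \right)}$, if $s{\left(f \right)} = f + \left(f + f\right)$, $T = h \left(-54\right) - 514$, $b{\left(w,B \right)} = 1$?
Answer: $- \frac{871199}{1685} \approx -517.03$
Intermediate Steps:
$H{\left(U \right)} = 1$
$h = \frac{1}{1685} \approx 0.00059347$
$T = - \frac{866144}{1685}$ ($T = \frac{1}{1685} \left(-54\right) - 514 = - \frac{54}{1685} - 514 = - \frac{866144}{1685} \approx -514.03$)
$s{\left(f \right)} = 3 f$ ($s{\left(f \right)} = f + 2 f = 3 f$)
$T - s{\left(H{\left(16 \right)} \right)} = - \frac{866144}{1685} - 3 \cdot 1 = - \frac{866144}{1685} - 3 = - \frac{871199}{1685}$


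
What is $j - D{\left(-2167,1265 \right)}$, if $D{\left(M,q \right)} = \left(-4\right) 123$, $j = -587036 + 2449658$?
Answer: $1863114$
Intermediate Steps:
$j = 1862622$
$D{\left(M,q \right)} = -492$
$j - D{\left(-2167,1265 \right)} = 1862622 - -492 = 1862622 + 492 = 1863114$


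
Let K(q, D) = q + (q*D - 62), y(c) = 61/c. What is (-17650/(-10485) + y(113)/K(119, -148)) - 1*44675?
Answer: -185834312223592/4159850355 ≈ -44673.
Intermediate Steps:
K(q, D) = -62 + q + D*q (K(q, D) = q + (D*q - 62) = q + (-62 + D*q) = -62 + q + D*q)
(-17650/(-10485) + y(113)/K(119, -148)) - 1*44675 = (-17650/(-10485) + (61/113)/(-62 + 119 - 148*119)) - 1*44675 = (-17650*(-1/10485) + (61*(1/113))/(-62 + 119 - 17612)) - 44675 = (3530/2097 + (61/113)/(-17555)) - 44675 = (3530/2097 + (61/113)*(-1/17555)) - 44675 = (3530/2097 - 61/1983715) - 44675 = 7002386033/4159850355 - 44675 = -185834312223592/4159850355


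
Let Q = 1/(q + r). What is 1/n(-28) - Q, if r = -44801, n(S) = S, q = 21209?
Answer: -5891/165144 ≈ -0.035672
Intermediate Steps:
Q = -1/23592 (Q = 1/(21209 - 44801) = 1/(-23592) = -1/23592 ≈ -4.2387e-5)
1/n(-28) - Q = 1/(-28) - 1*(-1/23592) = -1/28 + 1/23592 = -5891/165144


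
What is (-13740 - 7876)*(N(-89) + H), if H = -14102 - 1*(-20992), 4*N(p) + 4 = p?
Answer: -148431668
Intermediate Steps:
N(p) = -1 + p/4
H = 6890 (H = -14102 + 20992 = 6890)
(-13740 - 7876)*(N(-89) + H) = (-13740 - 7876)*((-1 + (¼)*(-89)) + 6890) = -21616*((-1 - 89/4) + 6890) = -21616*(-93/4 + 6890) = -21616*27467/4 = -148431668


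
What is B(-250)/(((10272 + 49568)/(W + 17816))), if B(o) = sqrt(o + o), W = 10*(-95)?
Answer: 8433*I*sqrt(5)/2992 ≈ 6.3024*I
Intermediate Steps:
W = -950
B(o) = sqrt(2)*sqrt(o) (B(o) = sqrt(2*o) = sqrt(2)*sqrt(o))
B(-250)/(((10272 + 49568)/(W + 17816))) = (sqrt(2)*sqrt(-250))/(((10272 + 49568)/(-950 + 17816))) = (sqrt(2)*(5*I*sqrt(10)))/((59840/16866)) = (10*I*sqrt(5))/((59840*(1/16866))) = (10*I*sqrt(5))/(29920/8433) = (10*I*sqrt(5))*(8433/29920) = 8433*I*sqrt(5)/2992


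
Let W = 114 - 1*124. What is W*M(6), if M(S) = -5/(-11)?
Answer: -50/11 ≈ -4.5455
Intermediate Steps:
M(S) = 5/11 (M(S) = -5*(-1/11) = 5/11)
W = -10 (W = 114 - 124 = -10)
W*M(6) = -10*5/11 = -50/11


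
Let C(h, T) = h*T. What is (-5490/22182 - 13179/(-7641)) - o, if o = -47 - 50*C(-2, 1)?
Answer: -485151311/9416259 ≈ -51.523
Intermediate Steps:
C(h, T) = T*h
o = 53 (o = -47 - 50*(-2) = -47 + 100 = 53)
(-5490/22182 - 13179/(-7641)) - o = (-5490/22182 - 13179/(-7641)) - 1*53 = (-5490*1/22182 - 13179*(-1/7641)) - 53 = (-915/3697 + 4393/2547) - 53 = 13910416/9416259 - 53 = -485151311/9416259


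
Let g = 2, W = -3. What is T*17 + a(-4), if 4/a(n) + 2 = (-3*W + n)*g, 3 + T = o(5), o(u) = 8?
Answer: 171/2 ≈ 85.500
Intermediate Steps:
T = 5 (T = -3 + 8 = 5)
a(n) = 4/(16 + 2*n) (a(n) = 4/(-2 + (-3*(-3) + n)*2) = 4/(-2 + (9 + n)*2) = 4/(-2 + (18 + 2*n)) = 4/(16 + 2*n))
T*17 + a(-4) = 5*17 + 2/(8 - 4) = 85 + 2/4 = 85 + 2*(¼) = 85 + ½ = 171/2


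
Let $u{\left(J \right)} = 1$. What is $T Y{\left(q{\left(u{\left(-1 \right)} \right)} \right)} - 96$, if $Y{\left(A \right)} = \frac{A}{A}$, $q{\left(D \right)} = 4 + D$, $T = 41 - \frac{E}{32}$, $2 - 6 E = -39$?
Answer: $- \frac{10601}{192} \approx -55.214$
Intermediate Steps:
$E = \frac{41}{6}$ ($E = \frac{1}{3} - - \frac{13}{2} = \frac{1}{3} + \frac{13}{2} = \frac{41}{6} \approx 6.8333$)
$T = \frac{7831}{192}$ ($T = 41 - \frac{41}{6 \cdot 32} = 41 - \frac{41}{6} \cdot \frac{1}{32} = 41 - \frac{41}{192} = \frac{7831}{192} \approx 40.786$)
$Y{\left(A \right)} = 1$
$T Y{\left(q{\left(u{\left(-1 \right)} \right)} \right)} - 96 = \frac{7831}{192} \cdot 1 - 96 = \frac{7831}{192} - 96 = - \frac{10601}{192}$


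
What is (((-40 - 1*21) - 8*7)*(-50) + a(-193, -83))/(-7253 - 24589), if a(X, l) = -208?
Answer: -2821/15921 ≈ -0.17719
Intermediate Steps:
(((-40 - 1*21) - 8*7)*(-50) + a(-193, -83))/(-7253 - 24589) = (((-40 - 1*21) - 8*7)*(-50) - 208)/(-7253 - 24589) = (((-40 - 21) - 56)*(-50) - 208)/(-31842) = ((-61 - 56)*(-50) - 208)*(-1/31842) = (-117*(-50) - 208)*(-1/31842) = (5850 - 208)*(-1/31842) = 5642*(-1/31842) = -2821/15921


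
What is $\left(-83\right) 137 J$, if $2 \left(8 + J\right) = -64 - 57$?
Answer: $\frac{1557827}{2} \approx 7.7891 \cdot 10^{5}$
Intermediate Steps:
$J = - \frac{137}{2}$ ($J = -8 + \frac{-64 - 57}{2} = -8 + \frac{1}{2} \left(-121\right) = -8 - \frac{121}{2} = - \frac{137}{2} \approx -68.5$)
$\left(-83\right) 137 J = \left(-83\right) 137 \left(- \frac{137}{2}\right) = \left(-11371\right) \left(- \frac{137}{2}\right) = \frac{1557827}{2}$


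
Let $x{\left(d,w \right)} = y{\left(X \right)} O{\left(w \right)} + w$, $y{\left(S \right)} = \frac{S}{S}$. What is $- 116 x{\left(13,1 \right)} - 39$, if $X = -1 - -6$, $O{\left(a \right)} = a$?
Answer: $-271$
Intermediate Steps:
$X = 5$ ($X = -1 + 6 = 5$)
$y{\left(S \right)} = 1$
$x{\left(d,w \right)} = 2 w$ ($x{\left(d,w \right)} = 1 w + w = w + w = 2 w$)
$- 116 x{\left(13,1 \right)} - 39 = - 116 \cdot 2 \cdot 1 - 39 = \left(-116\right) 2 - 39 = -232 - 39 = -271$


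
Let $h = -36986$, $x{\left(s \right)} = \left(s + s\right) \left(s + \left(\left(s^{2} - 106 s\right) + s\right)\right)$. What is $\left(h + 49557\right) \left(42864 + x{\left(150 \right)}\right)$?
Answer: $26560813344$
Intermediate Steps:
$x{\left(s \right)} = 2 s \left(s^{2} - 104 s\right)$ ($x{\left(s \right)} = 2 s \left(s + \left(s^{2} - 105 s\right)\right) = 2 s \left(s^{2} - 104 s\right)$)
$\left(h + 49557\right) \left(42864 + x{\left(150 \right)}\right) = \left(-36986 + 49557\right) \left(42864 + 2 \cdot 150^{2} \left(-104 + 150\right)\right) = 12571 \left(42864 + 2 \cdot 22500 \cdot 46\right) = 12571 \left(42864 + 2070000\right) = 12571 \cdot 2112864 = 26560813344$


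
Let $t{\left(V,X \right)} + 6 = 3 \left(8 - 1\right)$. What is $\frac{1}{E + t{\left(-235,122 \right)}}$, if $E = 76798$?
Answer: $\frac{1}{76813} \approx 1.3019 \cdot 10^{-5}$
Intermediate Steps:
$t{\left(V,X \right)} = 15$ ($t{\left(V,X \right)} = -6 + 3 \left(8 - 1\right) = -6 + 3 \cdot 7 = -6 + 21 = 15$)
$\frac{1}{E + t{\left(-235,122 \right)}} = \frac{1}{76798 + 15} = \frac{1}{76813}$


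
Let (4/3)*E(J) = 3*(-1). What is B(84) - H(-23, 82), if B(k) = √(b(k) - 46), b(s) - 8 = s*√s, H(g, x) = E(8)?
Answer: 9/4 + √(-38 + 168*√21) ≈ 29.303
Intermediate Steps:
E(J) = -9/4 (E(J) = 3*(3*(-1))/4 = (¾)*(-3) = -9/4)
H(g, x) = -9/4
b(s) = 8 + s^(3/2) (b(s) = 8 + s*√s = 8 + s^(3/2))
B(k) = √(-38 + k^(3/2)) (B(k) = √((8 + k^(3/2)) - 46) = √(-38 + k^(3/2)))
B(84) - H(-23, 82) = √(-38 + 84^(3/2)) - 1*(-9/4) = √(-38 + 168*√21) + 9/4 = 9/4 + √(-38 + 168*√21)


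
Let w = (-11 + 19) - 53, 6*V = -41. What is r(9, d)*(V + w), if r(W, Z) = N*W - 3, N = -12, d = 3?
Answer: 11507/2 ≈ 5753.5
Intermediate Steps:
r(W, Z) = -3 - 12*W (r(W, Z) = -12*W - 3 = -3 - 12*W)
V = -41/6 (V = (⅙)*(-41) = -41/6 ≈ -6.8333)
w = -45 (w = 8 - 53 = -45)
r(9, d)*(V + w) = (-3 - 12*9)*(-41/6 - 45) = (-3 - 108)*(-311/6) = -111*(-311/6) = 11507/2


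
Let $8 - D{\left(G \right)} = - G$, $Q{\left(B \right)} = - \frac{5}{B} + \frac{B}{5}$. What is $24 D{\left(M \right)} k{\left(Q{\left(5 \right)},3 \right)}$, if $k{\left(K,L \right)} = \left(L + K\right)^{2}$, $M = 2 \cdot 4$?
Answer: $3456$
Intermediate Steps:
$Q{\left(B \right)} = - \frac{5}{B} + \frac{B}{5}$ ($Q{\left(B \right)} = - \frac{5}{B} + B \frac{1}{5} = - \frac{5}{B} + \frac{B}{5}$)
$M = 8$
$D{\left(G \right)} = 8 + G$ ($D{\left(G \right)} = 8 - - G = 8 + G$)
$k{\left(K,L \right)} = \left(K + L\right)^{2}$
$24 D{\left(M \right)} k{\left(Q{\left(5 \right)},3 \right)} = 24 \left(8 + 8\right) \left(\left(- \frac{5}{5} + \frac{1}{5} \cdot 5\right) + 3\right)^{2} = 24 \cdot 16 \left(\left(\left(-5\right) \frac{1}{5} + 1\right) + 3\right)^{2} = 384 \left(\left(-1 + 1\right) + 3\right)^{2} = 384 \left(0 + 3\right)^{2} = 384 \cdot 3^{2} = 384 \cdot 9 = 3456$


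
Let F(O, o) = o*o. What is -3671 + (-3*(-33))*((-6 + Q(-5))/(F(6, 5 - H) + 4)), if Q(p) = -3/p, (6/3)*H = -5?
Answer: -4434247/1205 ≈ -3679.9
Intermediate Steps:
H = -5/2 (H = (1/2)*(-5) = -5/2 ≈ -2.5000)
F(O, o) = o**2
-3671 + (-3*(-33))*((-6 + Q(-5))/(F(6, 5 - H) + 4)) = -3671 + (-3*(-33))*((-6 - 3/(-5))/((5 - 1*(-5/2))**2 + 4)) = -3671 + 99*((-6 - 3*(-1/5))/((5 + 5/2)**2 + 4)) = -3671 + 99*((-6 + 3/5)/((15/2)**2 + 4)) = -3671 + 99*(-27/(5*(225/4 + 4))) = -3671 + 99*(-27/(5*241/4)) = -3671 + 99*(-27/5*4/241) = -3671 + 99*(-108/1205) = -3671 - 10692/1205 = -4434247/1205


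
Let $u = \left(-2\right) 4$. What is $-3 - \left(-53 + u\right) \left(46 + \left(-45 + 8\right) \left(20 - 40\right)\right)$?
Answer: $47943$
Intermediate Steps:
$u = -8$
$-3 - \left(-53 + u\right) \left(46 + \left(-45 + 8\right) \left(20 - 40\right)\right) = -3 - \left(-53 - 8\right) \left(46 + \left(-45 + 8\right) \left(20 - 40\right)\right) = -3 - - 61 \left(46 - -740\right) = -3 - - 61 \left(46 + 740\right) = -3 - \left(-61\right) 786 = -3 - -47946 = -3 + 47946 = 47943$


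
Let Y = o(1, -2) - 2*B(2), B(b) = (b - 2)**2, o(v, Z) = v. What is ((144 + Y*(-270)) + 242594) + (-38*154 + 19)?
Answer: 236635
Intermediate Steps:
B(b) = (-2 + b)**2
Y = 1 (Y = 1 - 2*(-2 + 2)**2 = 1 - 2*0**2 = 1 - 2*0 = 1 + 0 = 1)
((144 + Y*(-270)) + 242594) + (-38*154 + 19) = ((144 + 1*(-270)) + 242594) + (-38*154 + 19) = ((144 - 270) + 242594) + (-5852 + 19) = (-126 + 242594) - 5833 = 242468 - 5833 = 236635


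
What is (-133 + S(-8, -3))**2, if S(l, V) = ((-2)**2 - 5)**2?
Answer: 17424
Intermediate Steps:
S(l, V) = 1 (S(l, V) = (4 - 5)**2 = (-1)**2 = 1)
(-133 + S(-8, -3))**2 = (-133 + 1)**2 = (-132)**2 = 17424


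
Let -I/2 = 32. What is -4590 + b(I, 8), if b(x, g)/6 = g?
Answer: -4542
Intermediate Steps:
I = -64 (I = -2*32 = -64)
b(x, g) = 6*g
-4590 + b(I, 8) = -4590 + 6*8 = -4590 + 48 = -4542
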